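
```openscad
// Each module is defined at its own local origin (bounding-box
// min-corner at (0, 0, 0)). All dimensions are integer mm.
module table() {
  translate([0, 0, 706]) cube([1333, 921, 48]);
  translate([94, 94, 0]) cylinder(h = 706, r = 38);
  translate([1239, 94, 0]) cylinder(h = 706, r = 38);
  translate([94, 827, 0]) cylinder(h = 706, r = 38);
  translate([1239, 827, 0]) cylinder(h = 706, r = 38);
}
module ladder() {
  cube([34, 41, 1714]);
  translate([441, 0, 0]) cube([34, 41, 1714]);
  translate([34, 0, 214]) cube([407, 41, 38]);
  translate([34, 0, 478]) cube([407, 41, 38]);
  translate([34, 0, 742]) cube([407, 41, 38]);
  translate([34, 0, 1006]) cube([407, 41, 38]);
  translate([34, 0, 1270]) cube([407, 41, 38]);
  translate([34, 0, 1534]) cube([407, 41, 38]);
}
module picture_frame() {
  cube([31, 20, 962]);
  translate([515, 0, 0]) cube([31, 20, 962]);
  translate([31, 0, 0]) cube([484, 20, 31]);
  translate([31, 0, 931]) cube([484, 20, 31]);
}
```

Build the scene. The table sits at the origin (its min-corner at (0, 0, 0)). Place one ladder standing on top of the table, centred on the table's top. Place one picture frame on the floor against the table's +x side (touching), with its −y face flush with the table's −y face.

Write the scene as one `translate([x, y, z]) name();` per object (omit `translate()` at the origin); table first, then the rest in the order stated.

table();
translate([429, 440, 754]) ladder();
translate([1333, 0, 0]) picture_frame();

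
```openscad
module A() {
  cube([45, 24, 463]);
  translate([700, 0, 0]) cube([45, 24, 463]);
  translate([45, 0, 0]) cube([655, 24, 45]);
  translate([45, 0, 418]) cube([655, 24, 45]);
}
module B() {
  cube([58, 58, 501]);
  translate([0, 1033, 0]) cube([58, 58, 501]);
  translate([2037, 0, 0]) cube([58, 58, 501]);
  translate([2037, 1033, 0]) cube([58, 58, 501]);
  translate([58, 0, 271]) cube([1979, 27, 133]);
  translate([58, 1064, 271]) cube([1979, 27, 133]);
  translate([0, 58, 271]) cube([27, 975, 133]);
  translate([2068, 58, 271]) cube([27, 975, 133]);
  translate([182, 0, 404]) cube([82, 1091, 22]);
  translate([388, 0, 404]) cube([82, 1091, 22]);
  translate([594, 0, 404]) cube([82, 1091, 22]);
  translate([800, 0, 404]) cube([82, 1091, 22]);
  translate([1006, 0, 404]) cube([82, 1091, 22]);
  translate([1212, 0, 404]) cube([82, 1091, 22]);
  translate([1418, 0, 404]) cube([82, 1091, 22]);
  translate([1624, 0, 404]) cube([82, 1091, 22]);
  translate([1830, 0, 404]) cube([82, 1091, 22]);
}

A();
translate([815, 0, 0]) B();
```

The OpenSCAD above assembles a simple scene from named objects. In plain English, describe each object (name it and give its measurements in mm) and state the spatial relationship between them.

A is a picture frame with a 655×373 mm rectangular opening (x by z) and a uniform 45 mm border on every side. Frame depth is 24 mm along y. It is built from two vertical stiles running the full outside height and two horizontal rails spanning the gap between the stiles.

B is a bed frame 2095 mm long (x) by 1091 mm wide (y). Four 58×58 mm corner posts, 501 mm tall, at the corners of the footprint. Four rails of 27 mm thickness and 133 mm height run between adjacent posts with their undersides at z = 271 mm, their outer faces flush with the outside of the frame (the two x-running rails run between the posts' inner faces; the two y-running rails run between the posts' inner faces). 9 slats, each 82 mm wide (x) and 22 mm thick, lie across the top of the two x-running rails, running the full 1091 mm width of the frame in y; the slats are evenly spaced along x between the inner faces of the end posts with equal gaps (rounded down to the nearest mm) at the −x end and between each pair — any rounding remainder accumulates at the +x end.

The bed frame is on the floor beside the picture frame on its +x side.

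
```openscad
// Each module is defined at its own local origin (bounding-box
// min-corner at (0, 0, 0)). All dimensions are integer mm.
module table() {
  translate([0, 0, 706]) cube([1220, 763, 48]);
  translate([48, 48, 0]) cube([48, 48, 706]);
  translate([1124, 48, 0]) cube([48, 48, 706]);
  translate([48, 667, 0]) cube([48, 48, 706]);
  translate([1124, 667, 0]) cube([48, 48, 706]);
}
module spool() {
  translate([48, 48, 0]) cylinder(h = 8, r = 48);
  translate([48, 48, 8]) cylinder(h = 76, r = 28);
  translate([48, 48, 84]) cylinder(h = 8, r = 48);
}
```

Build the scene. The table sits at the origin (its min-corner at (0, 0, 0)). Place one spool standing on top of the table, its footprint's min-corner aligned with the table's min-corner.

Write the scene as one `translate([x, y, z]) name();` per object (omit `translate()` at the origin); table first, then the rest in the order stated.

table();
translate([0, 0, 754]) spool();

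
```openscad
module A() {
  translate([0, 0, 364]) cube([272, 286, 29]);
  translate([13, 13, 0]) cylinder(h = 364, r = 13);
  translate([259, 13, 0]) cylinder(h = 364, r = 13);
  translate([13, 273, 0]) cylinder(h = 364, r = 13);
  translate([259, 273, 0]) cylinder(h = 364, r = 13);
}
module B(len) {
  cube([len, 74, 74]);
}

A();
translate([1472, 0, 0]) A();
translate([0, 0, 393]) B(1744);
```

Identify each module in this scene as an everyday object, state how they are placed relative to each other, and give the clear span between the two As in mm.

A is a stool. B is a beam. A beam spans the tops of two stools. The clear span between the two stools is 1200 mm.

Second stool starts at x = 1472; first ends at x = 272; clear span = 1472 − 272 = 1200 mm.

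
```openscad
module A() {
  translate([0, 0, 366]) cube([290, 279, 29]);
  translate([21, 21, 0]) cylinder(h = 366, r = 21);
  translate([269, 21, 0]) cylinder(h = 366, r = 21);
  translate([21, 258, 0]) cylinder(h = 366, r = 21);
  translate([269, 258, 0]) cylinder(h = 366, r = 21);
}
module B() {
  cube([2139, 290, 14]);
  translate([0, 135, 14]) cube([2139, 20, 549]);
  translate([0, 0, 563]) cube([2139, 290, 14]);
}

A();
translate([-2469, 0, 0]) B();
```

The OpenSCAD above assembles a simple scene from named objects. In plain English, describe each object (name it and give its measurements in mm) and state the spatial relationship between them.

A is a simple wooden stool: a rectangular seat 290 mm (x) by 279 mm (y), 29 mm thick, top face at z = 395 mm, on four round legs, each 42 mm in diameter. The legs rest on z = 0, each leg's axis is inset half a diameter from the nearest pair of seat edges (so the leg's bounding box is flush with the corner).

B is an I-beam lying along x, 2139 mm long. Overall section height 577 mm. Two flanges 290 mm wide (y) and 14 mm thick, one on the floor and one at the top; a web 20 mm thick runs between them, centred on the flange width.

The I-beam is on the floor beside the stool on its −x side.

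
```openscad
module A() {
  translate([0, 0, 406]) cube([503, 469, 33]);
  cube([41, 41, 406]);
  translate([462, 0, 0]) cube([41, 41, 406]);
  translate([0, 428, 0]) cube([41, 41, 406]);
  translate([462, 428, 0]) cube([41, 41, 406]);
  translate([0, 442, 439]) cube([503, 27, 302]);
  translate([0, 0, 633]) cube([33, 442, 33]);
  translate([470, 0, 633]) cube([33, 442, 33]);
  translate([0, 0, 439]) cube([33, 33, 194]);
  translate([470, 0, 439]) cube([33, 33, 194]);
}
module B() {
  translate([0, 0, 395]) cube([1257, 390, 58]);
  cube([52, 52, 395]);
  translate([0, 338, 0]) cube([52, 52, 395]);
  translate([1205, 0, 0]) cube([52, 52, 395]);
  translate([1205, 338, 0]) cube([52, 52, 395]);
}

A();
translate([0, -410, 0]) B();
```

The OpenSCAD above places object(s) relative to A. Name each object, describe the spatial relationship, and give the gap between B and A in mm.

A is a chair. B is a bench. The bench is on the floor beside the chair on its −y side. The gap between the bench and the chair is 20 mm.

The bench's nearest face is 20 mm from the chair's −y face.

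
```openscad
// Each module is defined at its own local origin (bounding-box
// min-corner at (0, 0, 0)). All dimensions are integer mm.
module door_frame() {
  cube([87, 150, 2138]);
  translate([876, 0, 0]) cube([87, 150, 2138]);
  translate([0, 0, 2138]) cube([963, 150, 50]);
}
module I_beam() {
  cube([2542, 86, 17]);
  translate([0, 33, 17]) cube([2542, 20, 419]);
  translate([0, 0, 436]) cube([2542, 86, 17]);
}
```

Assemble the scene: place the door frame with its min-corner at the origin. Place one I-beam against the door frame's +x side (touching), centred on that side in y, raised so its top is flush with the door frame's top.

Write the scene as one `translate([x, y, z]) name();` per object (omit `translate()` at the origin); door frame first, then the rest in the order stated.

door_frame();
translate([963, 32, 1735]) I_beam();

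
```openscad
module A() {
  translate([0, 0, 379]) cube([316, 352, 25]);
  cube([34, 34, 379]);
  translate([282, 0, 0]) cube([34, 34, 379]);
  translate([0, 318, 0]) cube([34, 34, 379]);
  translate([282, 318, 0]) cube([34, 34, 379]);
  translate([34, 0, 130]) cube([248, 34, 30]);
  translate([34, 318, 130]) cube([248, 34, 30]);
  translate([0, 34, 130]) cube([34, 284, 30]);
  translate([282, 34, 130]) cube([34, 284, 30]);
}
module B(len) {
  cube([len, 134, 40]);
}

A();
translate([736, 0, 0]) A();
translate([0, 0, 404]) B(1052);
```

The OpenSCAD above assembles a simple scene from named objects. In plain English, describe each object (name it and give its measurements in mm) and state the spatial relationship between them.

A is a simple wooden stool: a rectangular seat 316 mm (x) by 352 mm (y), 25 mm thick, top face at z = 404 mm, on four square legs, each 34×34 mm in cross-section. The legs rest on z = 0, each flush with a corner of the seat. Four stretchers, 34 mm wide and 30 mm tall, connect adjacent legs with their undersides at z = 130 mm, each running between the inner faces of the legs it joins and aligned with the legs' outer faces on the other axis.

B is a rectangular beam 1052 mm long (x), 134 mm deep (y), 40 mm thick (z).

The beam spans the tops of two stools placed 420 mm apart, resting at z = 404 mm.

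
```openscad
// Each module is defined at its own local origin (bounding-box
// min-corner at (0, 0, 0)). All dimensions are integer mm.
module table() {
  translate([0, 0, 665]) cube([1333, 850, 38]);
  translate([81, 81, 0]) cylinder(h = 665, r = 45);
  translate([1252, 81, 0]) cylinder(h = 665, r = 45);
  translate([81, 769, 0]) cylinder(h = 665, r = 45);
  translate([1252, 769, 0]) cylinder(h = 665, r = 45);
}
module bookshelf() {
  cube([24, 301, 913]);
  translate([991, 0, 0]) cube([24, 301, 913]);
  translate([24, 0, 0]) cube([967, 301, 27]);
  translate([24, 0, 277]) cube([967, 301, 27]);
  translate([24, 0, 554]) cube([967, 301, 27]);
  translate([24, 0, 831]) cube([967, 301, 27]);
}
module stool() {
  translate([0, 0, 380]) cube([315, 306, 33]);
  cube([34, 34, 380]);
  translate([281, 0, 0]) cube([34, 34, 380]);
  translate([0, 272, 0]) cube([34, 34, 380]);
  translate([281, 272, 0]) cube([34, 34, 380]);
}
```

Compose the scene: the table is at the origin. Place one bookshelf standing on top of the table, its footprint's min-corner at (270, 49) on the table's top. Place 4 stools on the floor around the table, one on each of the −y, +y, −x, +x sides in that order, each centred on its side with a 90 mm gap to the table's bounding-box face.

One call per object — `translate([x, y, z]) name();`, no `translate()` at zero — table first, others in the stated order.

table();
translate([270, 49, 703]) bookshelf();
translate([509, -396, 0]) stool();
translate([509, 940, 0]) stool();
translate([-405, 272, 0]) stool();
translate([1423, 272, 0]) stool();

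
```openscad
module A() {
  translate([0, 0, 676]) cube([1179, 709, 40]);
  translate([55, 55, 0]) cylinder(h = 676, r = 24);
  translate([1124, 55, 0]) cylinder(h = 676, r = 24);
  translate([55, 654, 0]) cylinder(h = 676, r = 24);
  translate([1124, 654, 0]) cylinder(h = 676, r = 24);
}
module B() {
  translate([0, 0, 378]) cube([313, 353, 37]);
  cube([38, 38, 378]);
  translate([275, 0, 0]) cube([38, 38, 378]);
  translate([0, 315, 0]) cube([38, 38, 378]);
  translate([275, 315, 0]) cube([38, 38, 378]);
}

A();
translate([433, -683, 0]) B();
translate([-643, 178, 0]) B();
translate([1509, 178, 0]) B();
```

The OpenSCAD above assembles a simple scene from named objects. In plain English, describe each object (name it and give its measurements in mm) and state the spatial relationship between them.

A is a table with a 1179×709 mm rectangular top, 40 mm thick, top surface at z = 716 mm, supported by four round legs of 48 mm diameter, each leg's bounding box inset 31 mm from the nearest pair of top edges, running from the floor.

B is a simple wooden stool: a rectangular seat 313 mm (x) by 353 mm (y), 37 mm thick, top face at z = 415 mm, on four square legs, each 38×38 mm in cross-section. The legs rest on z = 0, each flush with a corner of the seat.

Three stools sit around the table at the −y, −x, +x sides.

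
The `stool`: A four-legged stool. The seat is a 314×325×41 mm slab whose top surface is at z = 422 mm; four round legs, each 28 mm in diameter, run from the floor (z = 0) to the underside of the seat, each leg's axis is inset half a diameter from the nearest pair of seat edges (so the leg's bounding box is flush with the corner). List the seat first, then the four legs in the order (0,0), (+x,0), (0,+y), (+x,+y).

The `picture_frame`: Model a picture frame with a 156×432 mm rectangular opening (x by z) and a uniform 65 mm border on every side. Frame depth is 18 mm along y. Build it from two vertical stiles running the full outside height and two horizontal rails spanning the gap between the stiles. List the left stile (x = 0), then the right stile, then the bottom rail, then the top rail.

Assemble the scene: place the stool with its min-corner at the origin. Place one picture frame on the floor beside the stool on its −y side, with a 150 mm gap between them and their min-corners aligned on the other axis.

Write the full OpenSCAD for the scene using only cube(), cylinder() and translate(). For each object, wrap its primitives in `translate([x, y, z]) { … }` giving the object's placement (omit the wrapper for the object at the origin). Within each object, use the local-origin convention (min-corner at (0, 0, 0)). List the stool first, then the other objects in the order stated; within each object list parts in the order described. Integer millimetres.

translate([0, 0, 381]) cube([314, 325, 41]);
translate([14, 14, 0]) cylinder(h = 381, r = 14);
translate([300, 14, 0]) cylinder(h = 381, r = 14);
translate([14, 311, 0]) cylinder(h = 381, r = 14);
translate([300, 311, 0]) cylinder(h = 381, r = 14);
translate([0, -168, 0]) {
  cube([65, 18, 562]);
  translate([221, 0, 0]) cube([65, 18, 562]);
  translate([65, 0, 0]) cube([156, 18, 65]);
  translate([65, 0, 497]) cube([156, 18, 65]);
}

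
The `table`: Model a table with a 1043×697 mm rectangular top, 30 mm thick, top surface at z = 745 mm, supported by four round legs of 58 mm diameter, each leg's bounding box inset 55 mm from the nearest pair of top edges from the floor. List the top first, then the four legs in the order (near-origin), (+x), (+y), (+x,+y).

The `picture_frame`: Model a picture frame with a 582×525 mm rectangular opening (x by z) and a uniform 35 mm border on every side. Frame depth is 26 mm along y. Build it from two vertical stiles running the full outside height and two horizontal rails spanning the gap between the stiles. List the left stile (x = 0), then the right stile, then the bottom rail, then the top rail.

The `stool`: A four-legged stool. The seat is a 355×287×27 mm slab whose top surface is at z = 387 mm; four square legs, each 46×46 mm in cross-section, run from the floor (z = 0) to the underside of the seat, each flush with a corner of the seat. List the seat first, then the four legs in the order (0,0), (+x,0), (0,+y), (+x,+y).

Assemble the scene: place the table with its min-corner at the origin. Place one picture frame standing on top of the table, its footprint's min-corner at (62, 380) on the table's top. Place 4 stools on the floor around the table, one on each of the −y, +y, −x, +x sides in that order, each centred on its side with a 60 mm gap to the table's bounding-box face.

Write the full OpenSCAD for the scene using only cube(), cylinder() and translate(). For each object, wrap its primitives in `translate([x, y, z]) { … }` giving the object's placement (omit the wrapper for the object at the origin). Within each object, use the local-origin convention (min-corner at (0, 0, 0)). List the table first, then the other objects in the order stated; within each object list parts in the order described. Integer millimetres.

translate([0, 0, 715]) cube([1043, 697, 30]);
translate([84, 84, 0]) cylinder(h = 715, r = 29);
translate([959, 84, 0]) cylinder(h = 715, r = 29);
translate([84, 613, 0]) cylinder(h = 715, r = 29);
translate([959, 613, 0]) cylinder(h = 715, r = 29);
translate([62, 380, 745]) {
  cube([35, 26, 595]);
  translate([617, 0, 0]) cube([35, 26, 595]);
  translate([35, 0, 0]) cube([582, 26, 35]);
  translate([35, 0, 560]) cube([582, 26, 35]);
}
translate([344, -347, 0]) {
  translate([0, 0, 360]) cube([355, 287, 27]);
  cube([46, 46, 360]);
  translate([309, 0, 0]) cube([46, 46, 360]);
  translate([0, 241, 0]) cube([46, 46, 360]);
  translate([309, 241, 0]) cube([46, 46, 360]);
}
translate([344, 757, 0]) {
  translate([0, 0, 360]) cube([355, 287, 27]);
  cube([46, 46, 360]);
  translate([309, 0, 0]) cube([46, 46, 360]);
  translate([0, 241, 0]) cube([46, 46, 360]);
  translate([309, 241, 0]) cube([46, 46, 360]);
}
translate([-415, 205, 0]) {
  translate([0, 0, 360]) cube([355, 287, 27]);
  cube([46, 46, 360]);
  translate([309, 0, 0]) cube([46, 46, 360]);
  translate([0, 241, 0]) cube([46, 46, 360]);
  translate([309, 241, 0]) cube([46, 46, 360]);
}
translate([1103, 205, 0]) {
  translate([0, 0, 360]) cube([355, 287, 27]);
  cube([46, 46, 360]);
  translate([309, 0, 0]) cube([46, 46, 360]);
  translate([0, 241, 0]) cube([46, 46, 360]);
  translate([309, 241, 0]) cube([46, 46, 360]);
}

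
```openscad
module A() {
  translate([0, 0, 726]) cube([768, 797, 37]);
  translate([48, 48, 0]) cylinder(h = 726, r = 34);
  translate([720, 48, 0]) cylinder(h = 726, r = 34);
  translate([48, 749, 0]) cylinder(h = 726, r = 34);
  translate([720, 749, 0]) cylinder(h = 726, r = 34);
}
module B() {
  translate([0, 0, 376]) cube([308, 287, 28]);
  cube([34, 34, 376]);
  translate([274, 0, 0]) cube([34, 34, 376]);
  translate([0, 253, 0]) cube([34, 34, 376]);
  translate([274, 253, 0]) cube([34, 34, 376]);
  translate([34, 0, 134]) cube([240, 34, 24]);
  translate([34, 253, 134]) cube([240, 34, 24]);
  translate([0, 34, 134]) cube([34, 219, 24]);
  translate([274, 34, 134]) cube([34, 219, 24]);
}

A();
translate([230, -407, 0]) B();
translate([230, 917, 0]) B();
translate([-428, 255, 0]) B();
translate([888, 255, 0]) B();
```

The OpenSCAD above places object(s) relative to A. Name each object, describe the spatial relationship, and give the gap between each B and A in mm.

A is a table. B is a stool. Four stools sit around the table at the −y, +y, −x, +x sides. The gap between each stool and the table is 120 mm.

Each stool's nearest face is 120 mm from the table's bounding box.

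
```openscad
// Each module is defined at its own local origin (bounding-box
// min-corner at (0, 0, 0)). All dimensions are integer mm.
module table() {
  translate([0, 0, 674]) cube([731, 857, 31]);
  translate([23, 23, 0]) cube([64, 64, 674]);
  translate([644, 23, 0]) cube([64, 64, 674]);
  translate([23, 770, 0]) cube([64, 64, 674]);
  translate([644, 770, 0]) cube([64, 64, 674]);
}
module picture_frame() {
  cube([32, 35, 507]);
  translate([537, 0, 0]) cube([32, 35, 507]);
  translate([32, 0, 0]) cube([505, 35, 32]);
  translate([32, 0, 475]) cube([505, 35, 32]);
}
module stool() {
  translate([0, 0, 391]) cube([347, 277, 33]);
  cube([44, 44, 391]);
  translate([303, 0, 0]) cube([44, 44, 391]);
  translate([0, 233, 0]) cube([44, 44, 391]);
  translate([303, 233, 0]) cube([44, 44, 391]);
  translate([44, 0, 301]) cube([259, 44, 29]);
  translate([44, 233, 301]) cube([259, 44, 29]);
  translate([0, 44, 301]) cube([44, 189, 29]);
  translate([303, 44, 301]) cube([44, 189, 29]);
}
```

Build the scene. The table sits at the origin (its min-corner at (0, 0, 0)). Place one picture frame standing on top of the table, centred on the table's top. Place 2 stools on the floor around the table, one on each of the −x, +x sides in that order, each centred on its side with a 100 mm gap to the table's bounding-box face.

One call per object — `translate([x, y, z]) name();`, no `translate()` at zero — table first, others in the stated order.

table();
translate([81, 411, 705]) picture_frame();
translate([-447, 290, 0]) stool();
translate([831, 290, 0]) stool();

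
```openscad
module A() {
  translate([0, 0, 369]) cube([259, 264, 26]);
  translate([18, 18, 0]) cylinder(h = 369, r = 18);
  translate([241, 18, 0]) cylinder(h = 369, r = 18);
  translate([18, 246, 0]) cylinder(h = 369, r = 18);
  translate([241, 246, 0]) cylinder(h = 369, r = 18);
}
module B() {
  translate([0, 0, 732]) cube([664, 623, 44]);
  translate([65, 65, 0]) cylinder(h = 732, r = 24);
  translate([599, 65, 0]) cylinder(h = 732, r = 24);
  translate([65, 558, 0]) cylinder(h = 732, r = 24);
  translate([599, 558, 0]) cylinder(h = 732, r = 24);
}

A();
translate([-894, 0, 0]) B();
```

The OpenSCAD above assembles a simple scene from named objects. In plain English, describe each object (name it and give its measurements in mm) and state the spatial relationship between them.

A is a four-legged stool. The seat is a 259×264×26 mm slab whose top surface is at z = 395 mm; four round legs, each 36 mm in diameter, run from the floor (z = 0) to the underside of the seat, each leg's axis is inset half a diameter from the nearest pair of seat edges (so the leg's bounding box is flush with the corner).

B is a table: top 664 mm (x) × 623 mm (y), 44 mm thick, upper face at z = 776 mm, on four round legs of 48 mm diameter, each leg's bounding box inset 41 mm from the nearest pair of top edges, running from z = 0 to the bottom of the top.

The table is on the floor beside the stool on its −x side.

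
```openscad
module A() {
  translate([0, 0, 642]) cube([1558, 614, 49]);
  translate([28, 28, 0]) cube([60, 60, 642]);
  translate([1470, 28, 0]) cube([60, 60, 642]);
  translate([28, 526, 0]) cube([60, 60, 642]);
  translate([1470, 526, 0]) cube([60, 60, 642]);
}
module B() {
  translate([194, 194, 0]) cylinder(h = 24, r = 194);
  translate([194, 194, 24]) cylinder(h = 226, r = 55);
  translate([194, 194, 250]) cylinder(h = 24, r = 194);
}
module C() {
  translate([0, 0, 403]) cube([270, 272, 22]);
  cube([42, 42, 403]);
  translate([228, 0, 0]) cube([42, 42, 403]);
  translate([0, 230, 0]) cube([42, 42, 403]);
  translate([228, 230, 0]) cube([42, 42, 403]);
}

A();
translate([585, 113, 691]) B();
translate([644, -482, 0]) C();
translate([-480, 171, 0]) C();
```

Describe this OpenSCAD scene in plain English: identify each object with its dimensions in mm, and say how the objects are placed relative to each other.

A is a table: top 1558 mm (x) × 614 mm (y), 49 mm thick, upper face at z = 691 mm, on four 60×60 mm square legs, each inset 28 mm from the nearest pair of top edges, running from z = 0 to the bottom of the top.

B is a spool: two coaxial disc flanges of radius 194 mm and thickness 24 mm, joined by a core cylinder of radius 55 mm and height 226 mm. The lower flange rests on z = 0 and the three cylinders share a vertical axis.

C is a four-legged stool. The seat is a 270×272×22 mm slab whose top surface is at z = 425 mm; four square legs, each 42×42 mm in cross-section, run from the floor (z = 0) to the underside of the seat, each flush with a corner of the seat.

The spool is on top of the table, centred. Two stools sit around the table at the −y, −x sides.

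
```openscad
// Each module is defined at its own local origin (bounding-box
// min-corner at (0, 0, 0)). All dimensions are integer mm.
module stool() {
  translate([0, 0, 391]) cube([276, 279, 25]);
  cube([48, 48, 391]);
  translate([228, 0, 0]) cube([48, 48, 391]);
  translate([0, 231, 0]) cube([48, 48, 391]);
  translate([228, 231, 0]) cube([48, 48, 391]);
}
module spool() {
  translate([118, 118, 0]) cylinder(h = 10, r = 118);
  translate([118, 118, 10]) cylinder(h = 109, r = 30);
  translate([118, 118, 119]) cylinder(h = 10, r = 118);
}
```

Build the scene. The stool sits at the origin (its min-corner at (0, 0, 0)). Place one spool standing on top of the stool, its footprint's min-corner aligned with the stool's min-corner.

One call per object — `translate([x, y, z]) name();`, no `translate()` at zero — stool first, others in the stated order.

stool();
translate([0, 0, 416]) spool();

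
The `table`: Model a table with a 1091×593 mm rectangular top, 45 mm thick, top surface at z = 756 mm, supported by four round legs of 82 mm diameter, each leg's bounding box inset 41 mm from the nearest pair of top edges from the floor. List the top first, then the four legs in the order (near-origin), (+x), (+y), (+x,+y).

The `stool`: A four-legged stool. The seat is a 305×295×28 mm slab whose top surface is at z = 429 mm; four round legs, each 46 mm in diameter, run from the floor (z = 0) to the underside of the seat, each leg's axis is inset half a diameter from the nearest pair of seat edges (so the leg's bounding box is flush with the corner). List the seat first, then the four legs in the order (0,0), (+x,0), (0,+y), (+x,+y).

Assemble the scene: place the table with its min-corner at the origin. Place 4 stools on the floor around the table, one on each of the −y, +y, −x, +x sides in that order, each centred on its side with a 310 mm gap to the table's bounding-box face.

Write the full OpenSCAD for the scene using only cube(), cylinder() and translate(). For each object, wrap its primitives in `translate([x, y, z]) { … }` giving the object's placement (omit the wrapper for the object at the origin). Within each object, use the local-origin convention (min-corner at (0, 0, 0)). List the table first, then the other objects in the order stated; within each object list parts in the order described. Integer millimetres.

translate([0, 0, 711]) cube([1091, 593, 45]);
translate([82, 82, 0]) cylinder(h = 711, r = 41);
translate([1009, 82, 0]) cylinder(h = 711, r = 41);
translate([82, 511, 0]) cylinder(h = 711, r = 41);
translate([1009, 511, 0]) cylinder(h = 711, r = 41);
translate([393, -605, 0]) {
  translate([0, 0, 401]) cube([305, 295, 28]);
  translate([23, 23, 0]) cylinder(h = 401, r = 23);
  translate([282, 23, 0]) cylinder(h = 401, r = 23);
  translate([23, 272, 0]) cylinder(h = 401, r = 23);
  translate([282, 272, 0]) cylinder(h = 401, r = 23);
}
translate([393, 903, 0]) {
  translate([0, 0, 401]) cube([305, 295, 28]);
  translate([23, 23, 0]) cylinder(h = 401, r = 23);
  translate([282, 23, 0]) cylinder(h = 401, r = 23);
  translate([23, 272, 0]) cylinder(h = 401, r = 23);
  translate([282, 272, 0]) cylinder(h = 401, r = 23);
}
translate([-615, 149, 0]) {
  translate([0, 0, 401]) cube([305, 295, 28]);
  translate([23, 23, 0]) cylinder(h = 401, r = 23);
  translate([282, 23, 0]) cylinder(h = 401, r = 23);
  translate([23, 272, 0]) cylinder(h = 401, r = 23);
  translate([282, 272, 0]) cylinder(h = 401, r = 23);
}
translate([1401, 149, 0]) {
  translate([0, 0, 401]) cube([305, 295, 28]);
  translate([23, 23, 0]) cylinder(h = 401, r = 23);
  translate([282, 23, 0]) cylinder(h = 401, r = 23);
  translate([23, 272, 0]) cylinder(h = 401, r = 23);
  translate([282, 272, 0]) cylinder(h = 401, r = 23);
}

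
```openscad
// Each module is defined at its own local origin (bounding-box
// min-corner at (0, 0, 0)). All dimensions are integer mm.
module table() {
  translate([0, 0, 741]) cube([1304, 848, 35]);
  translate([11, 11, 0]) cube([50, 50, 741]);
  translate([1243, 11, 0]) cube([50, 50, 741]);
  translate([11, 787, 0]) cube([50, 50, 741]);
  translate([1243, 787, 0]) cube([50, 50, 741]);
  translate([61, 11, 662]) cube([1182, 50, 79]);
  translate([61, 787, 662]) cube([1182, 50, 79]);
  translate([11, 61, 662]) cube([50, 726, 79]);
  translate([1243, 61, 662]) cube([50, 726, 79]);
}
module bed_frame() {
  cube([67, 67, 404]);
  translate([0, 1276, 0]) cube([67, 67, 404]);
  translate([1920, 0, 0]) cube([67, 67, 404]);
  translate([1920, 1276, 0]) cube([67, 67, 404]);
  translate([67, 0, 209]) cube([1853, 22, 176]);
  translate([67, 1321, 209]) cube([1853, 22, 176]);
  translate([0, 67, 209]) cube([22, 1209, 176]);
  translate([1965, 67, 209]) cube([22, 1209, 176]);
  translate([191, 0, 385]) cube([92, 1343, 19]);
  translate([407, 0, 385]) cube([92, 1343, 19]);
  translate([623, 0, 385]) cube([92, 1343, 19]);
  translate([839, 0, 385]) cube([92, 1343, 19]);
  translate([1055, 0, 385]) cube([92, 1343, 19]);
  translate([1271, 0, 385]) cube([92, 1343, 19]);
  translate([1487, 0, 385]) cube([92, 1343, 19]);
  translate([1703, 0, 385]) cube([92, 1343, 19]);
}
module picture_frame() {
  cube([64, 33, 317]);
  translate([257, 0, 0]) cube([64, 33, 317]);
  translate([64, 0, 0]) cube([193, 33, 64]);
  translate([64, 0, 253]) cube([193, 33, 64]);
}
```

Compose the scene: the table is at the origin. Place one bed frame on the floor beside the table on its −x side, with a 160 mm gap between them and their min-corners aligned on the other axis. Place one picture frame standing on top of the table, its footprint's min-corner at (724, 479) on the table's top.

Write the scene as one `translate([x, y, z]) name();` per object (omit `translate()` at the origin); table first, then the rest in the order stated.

table();
translate([-2147, 0, 0]) bed_frame();
translate([724, 479, 776]) picture_frame();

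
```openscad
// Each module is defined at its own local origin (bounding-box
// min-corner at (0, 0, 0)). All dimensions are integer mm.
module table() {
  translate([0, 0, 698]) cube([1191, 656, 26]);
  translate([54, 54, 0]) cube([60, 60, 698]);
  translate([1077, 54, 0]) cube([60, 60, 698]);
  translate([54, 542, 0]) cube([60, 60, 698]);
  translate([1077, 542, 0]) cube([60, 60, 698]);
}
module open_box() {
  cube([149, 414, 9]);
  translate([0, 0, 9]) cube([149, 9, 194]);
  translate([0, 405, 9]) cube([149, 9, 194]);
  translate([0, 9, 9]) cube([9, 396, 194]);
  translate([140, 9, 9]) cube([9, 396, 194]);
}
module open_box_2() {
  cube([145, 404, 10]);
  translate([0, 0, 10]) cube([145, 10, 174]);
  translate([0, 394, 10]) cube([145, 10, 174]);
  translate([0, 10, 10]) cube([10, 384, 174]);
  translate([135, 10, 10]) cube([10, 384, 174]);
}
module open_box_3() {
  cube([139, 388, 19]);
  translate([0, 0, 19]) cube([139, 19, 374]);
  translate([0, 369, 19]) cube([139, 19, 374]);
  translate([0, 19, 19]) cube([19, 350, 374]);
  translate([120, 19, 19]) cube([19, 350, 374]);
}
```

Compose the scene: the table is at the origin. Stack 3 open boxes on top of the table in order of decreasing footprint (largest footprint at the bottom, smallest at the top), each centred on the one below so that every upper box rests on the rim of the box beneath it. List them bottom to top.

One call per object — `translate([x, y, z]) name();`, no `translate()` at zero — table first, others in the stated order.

table();
translate([521, 121, 724]) open_box();
translate([523, 126, 927]) open_box_2();
translate([526, 134, 1111]) open_box_3();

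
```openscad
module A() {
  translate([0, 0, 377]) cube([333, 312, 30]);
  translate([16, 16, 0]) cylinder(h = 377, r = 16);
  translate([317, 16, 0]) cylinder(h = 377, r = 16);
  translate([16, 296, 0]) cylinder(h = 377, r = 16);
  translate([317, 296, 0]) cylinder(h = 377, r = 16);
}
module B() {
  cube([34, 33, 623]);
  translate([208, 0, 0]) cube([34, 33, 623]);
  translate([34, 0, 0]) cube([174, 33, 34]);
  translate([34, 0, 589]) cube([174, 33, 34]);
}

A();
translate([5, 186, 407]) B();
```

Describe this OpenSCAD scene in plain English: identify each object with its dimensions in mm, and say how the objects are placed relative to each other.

A is a four-legged stool. The seat is a 333×312×30 mm slab whose top surface is at z = 407 mm; four round legs, each 32 mm in diameter, run from the floor (z = 0) to the underside of the seat, each leg's axis is inset half a diameter from the nearest pair of seat edges (so the leg's bounding box is flush with the corner).

B is a picture frame with a 174×555 mm rectangular opening (x by z) and a uniform 34 mm border on every side. Frame depth is 33 mm along y. It is built from two vertical stiles running the full outside height and two horizontal rails spanning the gap between the stiles.

The picture frame is on top of the stool.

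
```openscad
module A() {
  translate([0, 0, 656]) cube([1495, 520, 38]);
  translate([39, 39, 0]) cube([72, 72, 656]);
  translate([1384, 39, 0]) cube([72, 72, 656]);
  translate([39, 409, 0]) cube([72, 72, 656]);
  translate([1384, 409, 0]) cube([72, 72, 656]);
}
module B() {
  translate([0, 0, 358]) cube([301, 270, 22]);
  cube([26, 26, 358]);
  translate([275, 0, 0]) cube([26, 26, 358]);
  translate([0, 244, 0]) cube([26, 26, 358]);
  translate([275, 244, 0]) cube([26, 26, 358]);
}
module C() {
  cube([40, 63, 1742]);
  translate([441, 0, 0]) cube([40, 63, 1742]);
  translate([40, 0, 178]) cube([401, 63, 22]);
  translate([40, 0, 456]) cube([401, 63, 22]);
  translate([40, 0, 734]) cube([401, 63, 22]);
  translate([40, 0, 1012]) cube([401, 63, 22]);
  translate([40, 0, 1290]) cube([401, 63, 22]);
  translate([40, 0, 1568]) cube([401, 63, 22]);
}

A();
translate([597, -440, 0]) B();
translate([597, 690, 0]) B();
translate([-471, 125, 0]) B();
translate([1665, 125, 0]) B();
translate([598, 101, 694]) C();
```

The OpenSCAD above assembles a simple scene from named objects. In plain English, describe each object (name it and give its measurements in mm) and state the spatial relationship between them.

A is a table with a 1495×520 mm rectangular top, 38 mm thick, top surface at z = 694 mm, supported by four 72×72 mm square legs, each inset 39 mm from the nearest pair of top edges, running from the floor.

B is a four-legged stool. The seat is a 301×270×22 mm slab whose top surface is at z = 380 mm; four square legs, each 26×26 mm in cross-section, run from the floor (z = 0) to the underside of the seat, each flush with a corner of the seat.

C is a wooden ladder with two side rails of 40×63 mm section and 1742 mm height, set 481 mm apart overall. Between them run 6 rectangular rungs (63 mm deep, 22 mm thick), front faces flush with the rails' −y face. The bottom of the first rung is 178 mm above the floor and each subsequent rung is 278 mm higher than the one below.

Four stools sit around the table at the −y, +y, −x, +x sides. The ladder is on top of the table.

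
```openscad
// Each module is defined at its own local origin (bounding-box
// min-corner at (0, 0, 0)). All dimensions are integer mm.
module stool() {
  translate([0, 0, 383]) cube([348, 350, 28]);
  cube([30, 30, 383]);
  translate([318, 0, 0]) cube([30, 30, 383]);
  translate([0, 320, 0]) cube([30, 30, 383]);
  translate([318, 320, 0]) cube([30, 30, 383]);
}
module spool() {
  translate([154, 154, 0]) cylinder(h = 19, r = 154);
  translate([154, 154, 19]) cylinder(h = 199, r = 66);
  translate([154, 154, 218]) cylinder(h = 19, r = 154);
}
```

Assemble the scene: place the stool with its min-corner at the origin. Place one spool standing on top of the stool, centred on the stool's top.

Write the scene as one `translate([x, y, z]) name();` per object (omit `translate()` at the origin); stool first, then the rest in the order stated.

stool();
translate([20, 21, 411]) spool();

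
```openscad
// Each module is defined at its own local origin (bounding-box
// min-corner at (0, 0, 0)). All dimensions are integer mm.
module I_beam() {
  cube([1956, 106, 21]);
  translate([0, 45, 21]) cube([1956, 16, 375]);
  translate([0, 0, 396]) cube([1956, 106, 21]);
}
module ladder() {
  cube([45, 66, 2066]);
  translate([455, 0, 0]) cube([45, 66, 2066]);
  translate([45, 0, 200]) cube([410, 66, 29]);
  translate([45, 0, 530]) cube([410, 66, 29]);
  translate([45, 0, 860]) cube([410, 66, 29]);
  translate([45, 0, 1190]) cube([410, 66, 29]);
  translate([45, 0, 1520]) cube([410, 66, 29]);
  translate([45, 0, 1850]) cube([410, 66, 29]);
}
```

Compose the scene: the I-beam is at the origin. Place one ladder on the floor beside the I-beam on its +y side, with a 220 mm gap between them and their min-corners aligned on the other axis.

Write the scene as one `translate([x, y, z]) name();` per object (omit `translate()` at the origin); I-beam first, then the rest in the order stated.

I_beam();
translate([0, 326, 0]) ladder();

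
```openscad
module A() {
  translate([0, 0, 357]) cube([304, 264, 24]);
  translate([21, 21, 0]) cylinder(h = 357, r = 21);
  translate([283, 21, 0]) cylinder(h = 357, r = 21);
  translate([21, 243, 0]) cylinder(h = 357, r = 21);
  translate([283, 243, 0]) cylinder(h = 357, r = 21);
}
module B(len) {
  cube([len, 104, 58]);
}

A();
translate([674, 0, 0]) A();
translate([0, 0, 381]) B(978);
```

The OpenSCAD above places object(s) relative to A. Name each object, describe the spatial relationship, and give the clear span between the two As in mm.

A is a stool. B is a beam. A beam spans the tops of two stools. The clear span between the two stools is 370 mm.

Second stool starts at x = 674; first ends at x = 304; clear span = 674 − 304 = 370 mm.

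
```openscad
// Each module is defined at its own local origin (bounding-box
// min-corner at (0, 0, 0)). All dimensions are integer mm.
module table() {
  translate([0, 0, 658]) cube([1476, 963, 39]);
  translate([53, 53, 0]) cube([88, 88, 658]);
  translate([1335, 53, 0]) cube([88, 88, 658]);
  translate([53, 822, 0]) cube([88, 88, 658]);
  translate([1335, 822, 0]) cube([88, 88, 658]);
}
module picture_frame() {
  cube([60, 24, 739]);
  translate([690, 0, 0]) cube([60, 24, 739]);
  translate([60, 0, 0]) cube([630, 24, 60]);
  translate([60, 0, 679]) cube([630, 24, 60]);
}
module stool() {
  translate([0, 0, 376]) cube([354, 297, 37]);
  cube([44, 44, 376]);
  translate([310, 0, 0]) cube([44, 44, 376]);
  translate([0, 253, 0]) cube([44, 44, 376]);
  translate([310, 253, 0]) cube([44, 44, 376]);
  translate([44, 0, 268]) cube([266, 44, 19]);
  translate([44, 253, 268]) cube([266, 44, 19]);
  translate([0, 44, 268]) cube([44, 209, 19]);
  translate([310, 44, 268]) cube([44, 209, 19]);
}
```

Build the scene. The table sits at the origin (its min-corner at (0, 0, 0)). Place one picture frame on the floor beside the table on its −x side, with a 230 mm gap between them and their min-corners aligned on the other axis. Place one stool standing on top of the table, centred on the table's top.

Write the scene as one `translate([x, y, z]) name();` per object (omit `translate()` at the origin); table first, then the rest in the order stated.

table();
translate([-980, 0, 0]) picture_frame();
translate([561, 333, 697]) stool();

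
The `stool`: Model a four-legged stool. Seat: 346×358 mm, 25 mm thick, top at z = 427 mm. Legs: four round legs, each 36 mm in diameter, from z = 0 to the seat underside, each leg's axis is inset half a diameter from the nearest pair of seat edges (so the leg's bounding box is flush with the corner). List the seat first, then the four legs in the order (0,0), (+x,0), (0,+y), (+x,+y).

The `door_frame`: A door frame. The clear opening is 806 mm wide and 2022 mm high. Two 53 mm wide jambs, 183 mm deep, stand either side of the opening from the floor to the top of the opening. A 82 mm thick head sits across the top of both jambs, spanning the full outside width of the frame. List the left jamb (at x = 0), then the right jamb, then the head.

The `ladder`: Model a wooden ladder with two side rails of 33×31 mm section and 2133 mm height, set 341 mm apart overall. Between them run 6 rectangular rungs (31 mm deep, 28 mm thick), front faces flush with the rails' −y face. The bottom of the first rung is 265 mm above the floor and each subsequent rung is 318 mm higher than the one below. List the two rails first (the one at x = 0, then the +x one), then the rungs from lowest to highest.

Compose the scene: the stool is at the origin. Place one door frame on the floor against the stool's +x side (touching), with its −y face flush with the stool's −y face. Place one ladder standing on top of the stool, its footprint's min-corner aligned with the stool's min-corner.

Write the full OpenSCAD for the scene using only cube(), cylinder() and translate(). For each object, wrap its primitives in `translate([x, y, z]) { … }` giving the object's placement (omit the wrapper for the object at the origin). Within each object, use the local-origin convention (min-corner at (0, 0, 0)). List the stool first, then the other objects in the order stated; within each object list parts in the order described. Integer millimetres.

translate([0, 0, 402]) cube([346, 358, 25]);
translate([18, 18, 0]) cylinder(h = 402, r = 18);
translate([328, 18, 0]) cylinder(h = 402, r = 18);
translate([18, 340, 0]) cylinder(h = 402, r = 18);
translate([328, 340, 0]) cylinder(h = 402, r = 18);
translate([346, 0, 0]) {
  cube([53, 183, 2022]);
  translate([859, 0, 0]) cube([53, 183, 2022]);
  translate([0, 0, 2022]) cube([912, 183, 82]);
}
translate([0, 0, 427]) {
  cube([33, 31, 2133]);
  translate([308, 0, 0]) cube([33, 31, 2133]);
  translate([33, 0, 265]) cube([275, 31, 28]);
  translate([33, 0, 583]) cube([275, 31, 28]);
  translate([33, 0, 901]) cube([275, 31, 28]);
  translate([33, 0, 1219]) cube([275, 31, 28]);
  translate([33, 0, 1537]) cube([275, 31, 28]);
  translate([33, 0, 1855]) cube([275, 31, 28]);
}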